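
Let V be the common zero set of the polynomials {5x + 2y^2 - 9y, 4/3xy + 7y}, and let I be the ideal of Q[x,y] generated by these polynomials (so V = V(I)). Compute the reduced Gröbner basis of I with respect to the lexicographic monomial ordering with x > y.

G = {x + 2/5y^2 - 9/5y, y^3 - 9/2y^2 - 105/8y}

f_1 = 5x + 2y^2 - 9y, LT = x.
f_2 = 4/3xy + 7y, LT = xy.

S(f_1,f_2): lcm = xy. S = 2/5y^3 - 9/5y^2 - 21/4y.
  leading term y^3: no divisor's leading term divides it; move 2/5y^3 to the remainder.
  leading term y^2: no divisor's leading term divides it; move -9/5y^2 to the remainder.
  leading term y: no divisor's leading term divides it; move -21/4y to the remainder.
  remainder 2/5y^3 - 9/5y^2 - 21/4y ≠ 0; add g_3 = 2/5y^3 - 9/5y^2 - 21/4y to the basis.

The other S-polynomials (S(f_1,g_3), S(f_2,g_3)) all reduce to 0 modulo the current basis, so we have a Gröbner basis.
Inter-reduce: drop elements whose leading term is divisible by another's, tail-reduce, and make monic.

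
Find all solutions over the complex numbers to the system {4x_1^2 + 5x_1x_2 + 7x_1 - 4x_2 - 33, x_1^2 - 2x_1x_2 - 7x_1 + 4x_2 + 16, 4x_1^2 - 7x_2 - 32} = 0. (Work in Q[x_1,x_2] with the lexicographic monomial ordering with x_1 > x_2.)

{(-1, -4)}

Compute a lex Gröbner basis by Buchberger's algorithm.
f_1 = 4x_1^2 + 5x_1x_2 + 7x_1 - 4x_2 - 33, LT = x_1^2.
f_2 = x_1^2 - 2x_1x_2 - 7x_1 + 4x_2 + 16, LT = x_1^2.
f_3 = 4x_1^2 - 7x_2 - 32, LT = x_1^2.

S(f_1,f_2): lcm = x_1^2. S = 13/4x_1x_2 + 35/4x_1 - 5x_2 - 97/4.
  reduce S modulo (f_1, f_2, f_3):
  remainder 13/4x_1x_2 + 35/4x_1 - 5x_2 - 97/4 ≠ 0; add h_4 = 13/4x_1x_2 + 35/4x_1 - 5x_2 - 97/4 to the basis.

S(f_1,f_3): lcm = x_1^2. S = 5/4x_1x_2 + 7/4x_1 + 3/4x_2 - 1/4.
  reduce S modulo (f_1, f_2, f_3, h_4):
  remainder -21/13x_1 + 139/52x_2 + 118/13 ≠ 0; add h_5 = -21/13x_1 + 139/52x_2 + 118/13 to the basis.

S(f_1,h_4): lcm = x_1^2x_2. S = -35/13x_1^2 + 5/4x_1x_2^2 + 171/52x_1x_2 + 97/13x_1 - x_2^2 - 33/4x_2.
  reduce S modulo (f_1, f_2, f_3, h_4, h_5):
  remainder 12/13x_2^2 + 3253/364x_2 + 1909/91 ≠ 0; add h_6 = 12/13x_2^2 + 3253/364x_2 + 1909/91 to the basis.

S(f_3,h_4): lcm = x_1^2x_2. S = -35/13x_1^2 + 20/13x_1x_2 + 97/13x_1 - 7/4x_2^2 - 8x_2.
  reduce S modulo (f_1, f_2, f_3, h_4, h_5, h_6):
  remainder 211255/17472x_2 + 211255/4368 ≠ 0; add h_7 = 211255/17472x_2 + 211255/4368 to the basis.

The other S-polynomials (S(f_2,f_3), S(f_2,h_4), S(f_1,h_5), S(f_2,h_5), S(f_3,h_5), S(h_4,h_5), S(f_1,h_6), S(f_2,h_6), S(f_3,h_6), S(h_4,h_6), S(h_5,h_6), S(f_1,h_7), S(f_2,h_7), S(f_3,h_7), S(h_4,h_7), S(h_5,h_7), S(h_6,h_7)) all reduce to 0 modulo the current basis, so we have a Gröbner basis.
Inter-reduce: drop elements whose leading term is divisible by another's, tail-reduce, and make monic.
Reduced Gröbner basis: {x_1 + 1, x_2 + 4}.

A lex Gröbner basis eliminates variables successively. Here x_2 + 4 depends only on x_2, with roots {-4}; lifting each root through the earlier basis elements recovers the full solutions.
  x_2 = -4: the earlier basis element becomes x_1 + 1 = 0, giving x_1 = -1 — point (-1, -4).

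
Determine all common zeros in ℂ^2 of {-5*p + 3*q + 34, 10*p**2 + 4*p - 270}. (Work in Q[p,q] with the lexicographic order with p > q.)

Compute a lex Gröbner basis by Buchberger's algorithm.
f_1 = -5*p + 3*q + 34, LT = p.
f_2 = 10*p**2 + 4*p - 270, LT = p**2.

S(f_1,f_2): lcm = p**2. S = -3/5*p*q - 36/5*p + 27.
  leading term p*q: subtract (3/25*q)·f_1 from -3/5*p*q - 36/5*p + 27 → -36/5*p - 9/25*q**2 - 102/25*q + 27
  leading term p: subtract (36/25)·f_1 from -36/5*p - 9/25*q**2 - 102/25*q + 27 → -9/25*q**2 - 42/5*q - 549/25
  leading term q**2: no divisor's leading term divides it; move -9/25*q**2 to the remainder.
  leading term q: no divisor's leading term divides it; move -42/5*q to the remainder.
  leading term 1: no divisor's leading term divides it; move -549/25 to the remainder.
  remainder -9/25*q**2 - 42/5*q - 549/25 ≠ 0; add h_3 = -9/25*q**2 - 42/5*q - 549/25 to the basis.

The other S-polynomials (S(f_1,h_3), S(f_2,h_3)) all reduce to 0 modulo the current basis, so we have a Gröbner basis.
Inter-reduce: drop elements whose leading term is divisible by another's, tail-reduce, and make monic.
Reduced Gröbner basis: {p - 3/5*q - 34/5, q**2 + 70/3*q + 61}.

The lex basis is triangular: the last element involves only q. Solving q**2 + 70/3*q + 61 = 0 gives q ∈ {-61/3, -3}; substituting each value into the earlier elements determines the remaining variables.
  q = -61/3: the earlier basis element becomes p + 27/5 = 0, giving p = -27/5 — point (-27/5, -61/3).
  q = -3: the earlier basis element becomes p - 5 = 0, giving p = 5 — point (5, -3).
Check: every point annihilates each of the original generators.
Zero-dimensionality of the ideal guarantees finitely many solutions over ℂ.

{(-27/5, -61/3), (5, -3)}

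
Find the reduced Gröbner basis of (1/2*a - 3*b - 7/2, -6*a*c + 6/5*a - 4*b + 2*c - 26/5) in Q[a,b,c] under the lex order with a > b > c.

G = {a - 6*b - 7, b*c - 4/45*b + 10/9*c - 4/45}

f_1 = 1/2*a - 3*b - 7/2, LT = a.
f_2 = -6*a*c + 6/5*a - 4*b + 2*c - 26/5, LT = a*c.

S(f_1,f_2): lcm = a*c. S = 1/5*a - 6*b*c - 2/3*b - 20/3*c - 13/15.
  leading term a: subtract (2/5)·f_1 from 1/5*a - 6*b*c - 2/3*b - 20/3*c - 13/15 → -6*b*c + 8/15*b - 20/3*c + 8/15
  leading term b*c: no divisor's leading term divides it; move -6*b*c to the remainder.
  leading term b: no divisor's leading term divides it; move 8/15*b to the remainder.
  leading term c: no divisor's leading term divides it; move -20/3*c to the remainder.
  leading term 1: no divisor's leading term divides it; move 8/15 to the remainder.
  remainder -6*b*c + 8/15*b - 20/3*c + 8/15 ≠ 0; add g_3 = -6*b*c + 8/15*b - 20/3*c + 8/15 to the basis.

The other S-polynomials (S(f_1,g_3), S(f_2,g_3)) all reduce to 0 modulo the current basis, so we have a Gröbner basis.
Inter-reduce: drop elements whose leading term is divisible by another's, tail-reduce, and make monic.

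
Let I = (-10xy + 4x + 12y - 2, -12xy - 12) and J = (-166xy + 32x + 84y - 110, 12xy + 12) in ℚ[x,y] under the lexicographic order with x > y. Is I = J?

Since reduced Gröbner bases are canonical representatives of ideals under a given ordering, it suffices to compute and compare them.
Buchberger on the first generating set:
f_1 = -10xy + 4x + 12y - 2, LT = xy.
f_2 = -12xy - 12, LT = xy.

S(f_1,f_2): lcm = xy. S = -⅖x - 6/5y - ⅘.
  leading term x: no divisor's leading term divides it; move -⅖x to the remainder.
  leading term y: no divisor's leading term divides it; move -6/5y to the remainder.
  leading term 1: no divisor's leading term divides it; move -⅘ to the remainder.
  remainder -⅖x - 6/5y - ⅘ ≠ 0; add g_3 = -⅖x - 6/5y - ⅘ to the basis.

S(f_1,g_3): lcm = xy. S = -⅖x - 3y² - 16/5y + ⅕.
  leading term x: subtract (1)·g_3 from -⅖x - 3y² - 16/5y + ⅕ → -3y² - 2y + 1
  leading term y²: no divisor's leading term divides it; move -3y² to the remainder.
  leading term y: no divisor's leading term divides it; move -2y to the remainder.
  leading term 1: no divisor's leading term divides it; move 1 to the remainder.
  remainder -3y² - 2y + 1 ≠ 0; add g_4 = -3y² - 2y + 1 to the basis.

The other S-polynomials (S(f_2,g_3), S(f_1,g_4), S(f_2,g_4), S(g_3,g_4)) all reduce to 0 modulo the current basis, so we have a Gröbner basis.
Inter-reduce: drop elements whose leading term is divisible by another's, tail-reduce, and make monic.
Reduced Gröbner basis: {x + 3y + 2, y² + ⅔y - ⅓}.

Buchberger on the second generating set:
h_1 = -166xy + 32x + 84y - 110, LT = xy.
h_2 = 12xy + 12, LT = xy.

S(h_1,h_2): lcm = xy. S = -16/83x - 42/83y - 28/83.
  leading term x: no divisor's leading term divides it; move -16/83x to the remainder.
  leading term y: no divisor's leading term divides it; move -42/83y to the remainder.
  leading term 1: no divisor's leading term divides it; move -28/83 to the remainder.
  remainder -16/83x - 42/83y - 28/83 ≠ 0; add k_3 = -16/83x - 42/83y - 28/83 to the basis.

S(h_1,k_3): lcm = xy. S = -16/83x - 21/8y² - 749/332y + 55/83.
  leading term x: subtract (1)·k_3 from -16/83x - 21/8y² - 749/332y + 55/83 → -21/8y² - 7/4y + 1
  leading term y²: no divisor's leading term divides it; move -21/8y² to the remainder.
  leading term y: no divisor's leading term divides it; move -7/4y to the remainder.
  leading term 1: no divisor's leading term divides it; move 1 to the remainder.
  remainder -21/8y² - 7/4y + 1 ≠ 0; add k_4 = -21/8y² - 7/4y + 1 to the basis.

The other S-polynomials (S(h_2,k_3), S(h_1,k_4), S(h_2,k_4), S(k_3,k_4)) all reduce to 0 modulo the current basis, so we have a Gröbner basis.
Inter-reduce: drop elements whose leading term is divisible by another's, tail-reduce, and make monic.
Reduced Gröbner basis: {x + 21/8y + 7/4, y² + ⅔y - 8/21}.

These differ, so the ideals are not equal.

No, the ideals differ.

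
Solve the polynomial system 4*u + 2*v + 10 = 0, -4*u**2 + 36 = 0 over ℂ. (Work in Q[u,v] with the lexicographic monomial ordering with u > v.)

{(3, -11), (-3, 1)}

Compute a lex Gröbner basis by Buchberger's algorithm.
f_1 = 4*u + 2*v + 10, LT = u.
f_2 = -4*u**2 + 36, LT = u**2.

S(f_1,f_2): lcm = u**2. S = 1/2*u*v + 5/2*u + 9.
  leading term u*v: subtract (1/8*v)·f_1 from 1/2*u*v + 5/2*u + 9 → 5/2*u - 1/4*v**2 - 5/4*v + 9
  leading term u: subtract (5/8)·f_1 from 5/2*u - 1/4*v**2 - 5/4*v + 9 → -1/4*v**2 - 5/2*v + 11/4
  leading term v**2: no divisor's leading term divides it; move -1/4*v**2 to the remainder.
  leading term v: no divisor's leading term divides it; move -5/2*v to the remainder.
  leading term 1: no divisor's leading term divides it; move 11/4 to the remainder.
  remainder -1/4*v**2 - 5/2*v + 11/4 ≠ 0; add h_3 = -1/4*v**2 - 5/2*v + 11/4 to the basis.

The other S-polynomials (S(f_1,h_3), S(f_2,h_3)) all reduce to 0 modulo the current basis, so we have a Gröbner basis.
Inter-reduce: drop elements whose leading term is divisible by another's, tail-reduce, and make monic.
Reduced Gröbner basis: {u + 1/2*v + 5/2, v**2 + 10*v - 11}.

From the last basis element, v**2 + 10*v - 11 = 0, so v takes values in {-11, 1}. Each choice, substituted upward through the basis, yields the corresponding point(s) of the solution set.
  v = -11: the earlier basis element becomes u - 3 = 0, giving u = 3 — point (3, -11).
  v = 1: the earlier basis element becomes u + 3 = 0, giving u = -3 — point (-3, 1).
Check: every point annihilates each of the original generators.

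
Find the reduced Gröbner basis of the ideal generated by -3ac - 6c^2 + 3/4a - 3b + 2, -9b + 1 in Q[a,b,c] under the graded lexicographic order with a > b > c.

f_1 = -3ac - 6c^2 + 3/4a - 3b + 2, LT = ac.
f_2 = -9b + 1, LT = b.

The S-polynomials (S(f_1,f_2)) all reduce to 0 modulo the current basis, so we have a Gröbner basis.

G = {ac + 2c^2 - 1/4a - 5/9, b - 1/9}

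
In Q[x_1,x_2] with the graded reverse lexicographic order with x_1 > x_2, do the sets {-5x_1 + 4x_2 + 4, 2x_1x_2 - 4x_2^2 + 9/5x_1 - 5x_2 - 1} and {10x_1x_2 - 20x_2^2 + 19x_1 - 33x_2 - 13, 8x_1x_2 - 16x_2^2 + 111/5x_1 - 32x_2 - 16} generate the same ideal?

Yes, the ideals are equal.

For a fixed monomial order, each ideal has a unique reduced Gröbner basis; comparing bases decides equality.
Buchberger on the first generating set:
f_1 = -5x_1 + 4x_2 + 4, LT = x_1.
f_2 = 2x_1x_2 - 4x_2^2 + 9/5x_1 - 5x_2 - 1, LT = x_1x_2.

S(f_1,f_2): lcm = x_1x_2. S = 6/5x_2^2 - 9/10x_1 + 17/10x_2 + 1/2.
  reduce S modulo (f_1, f_2):
  remainder 6/5x_2^2 + 49/50x_2 - 11/50 ≠ 0; add g_3 = 6/5x_2^2 + 49/50x_2 - 11/50 to the basis.

The other S-polynomials (S(f_1,g_3), S(f_2,g_3)) all reduce to 0 modulo the current basis, so we have a Gröbner basis.
Inter-reduce: drop elements whose leading term is divisible by another's, tail-reduce, and make monic.
Reduced Gröbner basis: {x_2^2 + 49/60x_2 - 11/60, x_1 - 4/5x_2 - 4/5}.

Buchberger on the second generating set:
h_1 = 10x_1x_2 - 20x_2^2 + 19x_1 - 33x_2 - 13, LT = x_1x_2.
h_2 = 8x_1x_2 - 16x_2^2 + 111/5x_1 - 32x_2 - 16, LT = x_1x_2.

S(h_1,h_2): lcm = x_1x_2. S = -7/8x_1 + 7/10x_2 + 7/10.
  reduce S modulo (h_1, h_2):
  remainder -7/8x_1 + 7/10x_2 + 7/10 ≠ 0; add k_3 = -7/8x_1 + 7/10x_2 + 7/10 to the basis.

S(h_1,k_3): lcm = x_1x_2. S = -6/5x_2^2 + 19/10x_1 - 5/2x_2 - 13/10.
  reduce S modulo (h_1, h_2, k_3):
  remainder -6/5x_2^2 - 49/50x_2 + 11/50 ≠ 0; add k_4 = -6/5x_2^2 - 49/50x_2 + 11/50 to the basis.

The other S-polynomials (S(h_2,k_3), S(h_1,k_4), S(h_2,k_4), S(k_3,k_4)) all reduce to 0 modulo the current basis, so we have a Gröbner basis.
Inter-reduce: drop elements whose leading term is divisible by another's, tail-reduce, and make monic.
Reduced Gröbner basis: {x_2^2 + 49/60x_2 - 11/60, x_1 - 4/5x_2 - 4/5}.

The two bases agree; hence the ideals are identical.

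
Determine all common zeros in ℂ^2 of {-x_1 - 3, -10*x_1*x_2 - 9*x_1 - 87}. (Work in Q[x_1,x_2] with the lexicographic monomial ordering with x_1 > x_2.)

Compute a lex Gröbner basis by Buchberger's algorithm.
f_1 = -x_1 - 3, LT = x_1.
f_2 = -10*x_1*x_2 - 9*x_1 - 87, LT = x_1*x_2.

S(f_1,f_2): lcm = x_1*x_2. S = -9/10*x_1 + 3*x_2 - 87/10.
  leading term x_1: subtract (9/10)·f_1 from -9/10*x_1 + 3*x_2 - 87/10 → 3*x_2 - 6
  leading term x_2: no divisor's leading term divides it; move 3*x_2 to the remainder.
  leading term 1: no divisor's leading term divides it; move -6 to the remainder.
  remainder 3*x_2 - 6 ≠ 0; add h_3 = 3*x_2 - 6 to the basis.

S(f_1,h_3): leading monomials are coprime, so the S-polynomial reduces to 0 (Buchberger's first criterion).
S(f_2,h_3): lcm = x_1*x_2. S = 29/10*x_1 + 87/10.
  leading term x_1: subtract (-29/10)·f_1 from 29/10*x_1 + 87/10 → 0
  remainder 0.

Every S-polynomial of the final basis reduces to 0, so we have a Gröbner basis.
Inter-reduce: drop elements whose leading term is divisible by another's, tail-reduce, and make monic.
Reduced Gröbner basis: {x_1 + 3, x_2 - 2}.

Since the basis is lex-ordered, x_2 - 2 is univariate in x_2. Its roots are {2}. Back-substituting each root into the other basis elements fixes the other coordinates.
  x_2 = 2: the earlier basis element becomes x_1 + 3 = 0, giving x_1 = -3 — point (-3, 2).
Check: every point annihilates each of the original generators.

{(-3, 2)}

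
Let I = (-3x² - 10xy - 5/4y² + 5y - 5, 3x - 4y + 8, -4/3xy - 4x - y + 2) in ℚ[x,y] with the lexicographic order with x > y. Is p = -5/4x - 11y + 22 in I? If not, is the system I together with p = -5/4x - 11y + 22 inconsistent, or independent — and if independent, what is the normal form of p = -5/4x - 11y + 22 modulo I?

First compute the reduced Gröbner basis of I by Buchberger's algorithm.
f_1 = -3x² - 10xy - 5/4y² + 5y - 5, LT = x².
f_2 = 3x - 4y + 8, LT = x.
f_3 = -4/3xy - 4x - y + 2, LT = xy.

S(f_1,f_2): lcm = x². S = 14/3xy - 8/3x + 5/12y² - 5/3y + 5/3.
  leading term xy: subtract (14/9y)·f_2 from 14/3xy - 8/3x + 5/12y² - 5/3y + 5/3 → -8/3x + 239/36y² - 127/9y + 5/3
  leading term x: subtract (-8/9)·f_2 from -8/3x + 239/36y² - 127/9y + 5/3 → 239/36y² - 53/3y + 79/9
  leading term y²: no divisor's leading term divides it; move 239/36y² to the remainder.
  leading term y: no divisor's leading term divides it; move -53/3y to the remainder.
  leading term 1: no divisor's leading term divides it; move 79/9 to the remainder.
  remainder 239/36y² - 53/3y + 79/9 ≠ 0; add h_4 = 239/36y² - 53/3y + 79/9 to the basis.

S(f_1,f_3): lcm = x²y. S = -3x² + 10/3xy² - ¾xy + 3/2x + 5/12y³ - 5/3y² + 5/3y.
  leading term x²: subtract (1)·f_1 from -3x² + 10/3xy² - ¾xy + 3/2x + 5/12y³ - 5/3y² + 5/3y → 10/3xy² + 37/4xy + 3/2x + 5/12y³ - 5/12y² - 10/3y + 5
  leading term xy²: subtract (10/9y²)·f_2 from 10/3xy² + 37/4xy + 3/2x + 5/12y³ - 5/12y² - 10/3y + 5 → 37/4xy + 3/2x + 175/36y³ - 335/36y² - 10/3y + 5
  leading term xy: subtract (37/12y)·f_2 from 37/4xy + 3/2x + 175/36y³ - 335/36y² - 10/3y + 5 → 3/2x + 175/36y³ + 109/36y² - 28y + 5
  leading term x: subtract (½)·f_2 from 3/2x + 175/36y³ + 109/36y² - 28y + 5 → 175/36y³ + 109/36y² - 26y + 1
  leading term y³: subtract (175/239y)·h_4 from 175/36y³ + 109/36y² - 26y + 1 → 137351/8604y² - 69751/2151y + 1
  leading term y²: subtract (137351/57121)·h_4 from 137351/8604y² - 69751/2151y + 1 → 5168320/514089y - 10336640/514089
  leading term y: no divisor's leading term divides it; move 5168320/514089y to the remainder.
  leading term 1: no divisor's leading term divides it; move -10336640/514089 to the remainder.
  remainder 5168320/514089y - 10336640/514089 ≠ 0; add h_5 = 5168320/514089y - 10336640/514089 to the basis.

S(f_2,f_3): lcm = xy. S = -3x - 4/3y² + 23/12y + 3/2.
  leading term x: subtract (-1)·f_2 from -3x - 4/3y² + 23/12y + 3/2 → -4/3y² - 25/12y + 19/2
  leading term y²: subtract (-48/239)·h_4 from -4/3y² - 25/12y + 19/2 → -16151/2868y + 16151/1434
  leading term y: subtract (-717/1280)·h_5 from -16151/2868y + 16151/1434 → 0
  remainder 0.

S(f_1,h_4): leading monomials are coprime, so the S-polynomial reduces to 0 (Buchberger's first criterion).
S(f_2,h_4): leading monomials are coprime, so the S-polynomial reduces to 0 (Buchberger's first criterion).
S(f_3,h_4): lcm = xy². S = 1353/239xy - 316/239x + ¾y² - 3/2y.
  leading term xy: subtract (451/239y)·f_2 from 1353/239xy - 316/239x + ¾y² - 3/2y → -316/239x + 7933/956y² - 7933/478y
  leading term x: subtract (-316/717)·f_2 from -316/239x + 7933/956y² - 7933/478y → 7933/956y² - 26327/1434y + 2528/717
  leading term y²: subtract (71397/57121)·h_4 from 7933/956y² - 26327/1434y + 2528/717 → 1275929/342726y - 1275929/171363
  leading term y: subtract (237/640)·h_5 from 1275929/342726y - 1275929/171363 → 0
  remainder 0.

S(f_1,h_5): leading monomials are coprime, so the S-polynomial reduces to 0 (Buchberger's first criterion).
S(f_2,h_5): leading monomials are coprime, so the S-polynomial reduces to 0 (Buchberger's first criterion).
S(f_3,h_5): lcm = xy. S = 5x + ¾y - 3/2.
  leading term x: subtract (5/3)·f_2 from 5x + ¾y - 3/2 → 89/12y - 89/6
  leading term y: subtract (15251307/20673280)·h_5 from 89/12y - 89/6 → 0
  remainder 0.

S(h_4,h_5): lcm = y². S = -158/239y + 316/239.
  leading term y: subtract (-169929/2584160)·h_5 from -158/239y + 316/239 → 0
  remainder 0.

Every S-polynomial of the final basis reduces to 0, so we have a Gröbner basis.
Inter-reduce: drop elements whose leading term is divisible by another's, tail-reduce, and make monic.
Reduced Gröbner basis: {x, y - 2}.
Label its elements g_1 = x, g_2 = y - 2.

Reduce p = -5/4x - 11y + 22 modulo G:
  leading term x: subtract (-5/4)·g_1 from -5/4x - 11y + 22 → -11y + 22
  leading term y: subtract (-11)·g_2 from -11y + 22 → 0
  normal form = 0.
Since the normal form is 0, p ∈ I.

-5/4x - 11y + 22 lies in I (it reduces to 0).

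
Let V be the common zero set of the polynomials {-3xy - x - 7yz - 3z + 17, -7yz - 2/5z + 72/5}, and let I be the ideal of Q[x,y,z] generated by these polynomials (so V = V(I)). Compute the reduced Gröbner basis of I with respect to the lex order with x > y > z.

G = {xy + 1/3x + 13/15z - 13/15, xz + 216/29x + 91/29z^2 - 91/29z, yz + 2/35z - 72/35}

Buchberger's algorithm terminates because the ascending chain of leading-term ideals stabilizes.

f_1 = -3xy - x - 7yz - 3z + 17, LT = xy.
f_2 = -7yz - 2/5z + 72/5, LT = yz.

S(f_1,f_2): lcm = xyz. S = 29/105xz + 72/35x + 7/3yz^2 + z^2 - 17/3z.
  leading term xz: no divisor's leading term divides it; move 29/105xz to the remainder.
  leading term x: no divisor's leading term divides it; move 72/35x to the remainder.
  leading term yz^2: subtract (-1/3z)·f_2 from 7/3yz^2 + z^2 - 17/3z → 13/15z^2 - 13/15z
  leading term z^2: no divisor's leading term divides it; move 13/15z^2 to the remainder.
  leading term z: no divisor's leading term divides it; move -13/15z to the remainder.
  remainder 29/105xz + 72/35x + 13/15z^2 - 13/15z ≠ 0; add g_3 = 29/105xz + 72/35x + 13/15z^2 - 13/15z to the basis.

The other S-polynomials (S(f_1,g_3), S(f_2,g_3)) all reduce to 0 modulo the current basis, so we have a Gröbner basis.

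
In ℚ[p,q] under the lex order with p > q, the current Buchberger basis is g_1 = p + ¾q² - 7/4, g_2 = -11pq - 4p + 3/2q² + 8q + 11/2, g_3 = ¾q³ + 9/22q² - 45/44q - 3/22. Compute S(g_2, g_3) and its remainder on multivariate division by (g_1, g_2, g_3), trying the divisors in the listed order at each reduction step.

S(g_2, g_3) = -2/11pq² + 15/11pq + 2/11p - 3/22q⁴ - 8/11q³ - ½q²; remainder on division = 0.

lcm(LM(g_2), LM(g_3)) = pq³.
S = (lcm/LT(g_2))·g_2 − (lcm/LT(g_3))·g_3 = -2/11pq² + 15/11pq + 2/11p - 3/22q⁴ - 8/11q³ - ½q².
Reduce S modulo (g_1, g_2, g_3) in that order:
  leading term pq²: subtract (-2/11q²)·g_1 from -2/11pq² + 15/11pq + 2/11p - 3/22q⁴ - 8/11q³ - ½q² → 15/11pq + 2/11p - 8/11q³ - 9/11q²
  leading term pq: subtract (15/11q)·g_1 from 15/11pq + 2/11p - 8/11q³ - 9/11q² → 2/11p - 7/4q³ - 9/11q² + 105/44q
  leading term p: subtract (2/11)·g_1 from 2/11p - 7/4q³ - 9/11q² + 105/44q → -7/4q³ - 21/22q² + 105/44q + 7/22
  leading term q³: subtract (-7/3)·g_3 from -7/4q³ - 21/22q² + 105/44q + 7/22 → 0
The remainder is 0, so this S-polynomial contributes no new basis element.
This is the inner loop of Buchberger's algorithm — each nonzero remainder becomes a new basis element.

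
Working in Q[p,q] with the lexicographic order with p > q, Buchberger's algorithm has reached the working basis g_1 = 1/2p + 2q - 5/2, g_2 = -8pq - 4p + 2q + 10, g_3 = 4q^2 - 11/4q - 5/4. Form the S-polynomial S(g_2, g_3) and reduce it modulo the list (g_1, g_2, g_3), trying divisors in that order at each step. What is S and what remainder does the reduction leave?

lcm(LM(g_2), LM(g_3)) = pq^2.
S = (lcm/LT(g_2))·g_2 − (lcm/LT(g_3))·g_3 = 19/16pq + 5/16p - 1/4q^2 - 5/4q.
Reduce S modulo (g_1, g_2, g_3) in that order:
  leading term pq: subtract (19/8q)·g_1 from 19/16pq + 5/16p - 1/4q^2 - 5/4q → 5/16p - 5q^2 + 75/16q
  leading term p: subtract (5/8)·g_1 from 5/16p - 5q^2 + 75/16q → -5q^2 + 55/16q + 25/16
  leading term q^2: subtract (-5/4)·g_3 from -5q^2 + 55/16q + 25/16 → 0
The remainder is 0, so this S-polynomial contributes no new basis element.

S(g_2, g_3) = 19/16pq + 5/16p - 1/4q^2 - 5/4q; remainder on division = 0.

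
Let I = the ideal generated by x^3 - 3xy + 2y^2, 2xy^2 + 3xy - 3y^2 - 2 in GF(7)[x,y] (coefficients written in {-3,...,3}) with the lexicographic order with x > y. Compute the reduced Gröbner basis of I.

This is the nonlinear analogue of row-reducing a linear system.

f_1 = x^3 - 3xy + 2y^2, LT = x^3.
f_2 = 2xy^2 + 3xy - 3y^2 - 2, LT = xy^2.

S(f_1,f_2): lcm = x^3y^2. S = 2x^3y - 2x^2y^2 + x^2 - 3xy^3 + 2y^4.
  leading term x^3y: subtract (2y)·f_1 from 2x^3y - 2x^2y^2 + x^2 - 3xy^3 + 2y^4 → -2x^2y^2 + x^2 - 3xy^3 - xy^2 + 2y^4 + 3y^3
  leading term x^2y^2: subtract (-x)·f_2 from -2x^2y^2 + x^2 - 3xy^3 - xy^2 + 2y^4 + 3y^3 → 3x^2y + x^2 - 3xy^3 + 3xy^2 - 2x + 2y^4 + 3y^3
  leading term x^2y: no divisor's leading term divides it; move 3x^2y to the remainder.
  leading term x^2: no divisor's leading term divides it; move x^2 to the remainder.
  leading term xy^3: subtract (2y)·f_2 from -3xy^3 + 3xy^2 - 2x + 2y^4 + 3y^3 → -3xy^2 - 2x + 2y^4 + 2y^3 - 3y
  leading term xy^2: subtract (2)·f_2 from -3xy^2 - 2x + 2y^4 + 2y^3 - 3y → xy - 2x + 2y^4 + 2y^3 - y^2 - 3y - 3
  leading term xy: no divisor's leading term divides it; move xy to the remainder.
  leading term x: no divisor's leading term divides it; move -2x to the remainder.
  leading term y^4: no divisor's leading term divides it; move 2y^4 to the remainder.
  leading term y^3: no divisor's leading term divides it; move 2y^3 to the remainder.
  leading term y^2: no divisor's leading term divides it; move -y^2 to the remainder.
  leading term y: no divisor's leading term divides it; move -3y to the remainder.
  leading term 1: no divisor's leading term divides it; move -3 to the remainder.
  remainder 3x^2y + x^2 + xy - 2x + 2y^4 + 2y^3 - y^2 - 3y - 3 ≠ 0; add g_3 = 3x^2y + x^2 + xy - 2x + 2y^4 + 2y^3 - y^2 - 3y - 3 to the basis.

S(f_2,g_3): lcm = x^2y^2. S = -3xy^2 + 3xy - x - 3y^5 - 3y^4 - 2y^3 + y^2 + y.
  leading term xy^2: subtract (2)·f_2 from -3xy^2 + 3xy - x - 3y^5 - 3y^4 - 2y^3 + y^2 + y → -3xy - x - 3y^5 - 3y^4 - 2y^3 + y - 3
  leading term xy: no divisor's leading term divides it; move -3xy to the remainder.
  leading term x: no divisor's leading term divides it; move -x to the remainder.
  leading term y^5: no divisor's leading term divides it; move -3y^5 to the remainder.
  leading term y^4: no divisor's leading term divides it; move -3y^4 to the remainder.
  leading term y^3: no divisor's leading term divides it; move -2y^3 to the remainder.
  leading term y: no divisor's leading term divides it; move y to the remainder.
  leading term 1: no divisor's leading term divides it; move -3 to the remainder.
  remainder -3xy - x - 3y^5 - 3y^4 - 2y^3 + y - 3 ≠ 0; add g_4 = -3xy - x - 3y^5 - 3y^4 - 2y^3 + y - 3 to the basis.

S(f_2,g_4): lcm = xy^2. S = -y^6 - y^5 - 3y^4 - y - 1.
  leading term y^6: no divisor's leading term divides it; move -y^6 to the remainder.
  leading term y^5: no divisor's leading term divides it; move -y^5 to the remainder.
  leading term y^4: no divisor's leading term divides it; move -3y^4 to the remainder.
  leading term y: no divisor's leading term divides it; move -y to the remainder.
  leading term 1: no divisor's leading term divides it; move -1 to the remainder.
  remainder -y^6 - y^5 - 3y^4 - y - 1 ≠ 0; add g_5 = -y^6 - y^5 - 3y^4 - y - 1 to the basis.

The other S-polynomials (S(f_1,g_3), S(f_1,g_4), S(g_3,g_4), S(f_1,g_5), S(f_2,g_5), S(g_3,g_5), S(g_4,g_5)) all reduce to 0 modulo the current basis, so we have a Gröbner basis.
Inter-reduce: drop elements whose leading term is divisible by another's, tail-reduce, and make monic.

G = {x^3 + x + 3y^5 + 3y^4 + 2y^3 + 2y^2 - y + 3, xy - 2x + y^5 + y^4 + 3y^3 + 2y + 1, y^6 + y^5 + 3y^4 + y + 1}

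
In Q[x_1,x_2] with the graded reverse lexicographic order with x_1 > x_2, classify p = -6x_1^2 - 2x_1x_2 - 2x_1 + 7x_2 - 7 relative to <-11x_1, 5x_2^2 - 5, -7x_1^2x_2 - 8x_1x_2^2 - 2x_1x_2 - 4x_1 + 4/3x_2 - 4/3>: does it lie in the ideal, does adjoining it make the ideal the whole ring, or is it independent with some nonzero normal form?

-6x_1^2 - 2x_1x_2 - 2x_1 + 7x_2 - 7 lies in I (it reduces to 0).

First compute the reduced Gröbner basis of I by Buchberger's algorithm.
f_1 = -11x_1, LT = x_1.
f_2 = 5x_2^2 - 5, LT = x_2^2.
f_3 = -7x_1^2x_2 - 8x_1x_2^2 - 2x_1x_2 - 4x_1 + 4/3x_2 - 4/3, LT = x_1^2x_2.

S(f_1,f_3): lcm = x_1^2x_2. S = -8/7x_1x_2^2 - 2/7x_1x_2 - 4/7x_1 + 4/21x_2 - 4/21.
  leading term x_1x_2^2: subtract (8/77x_2^2)·f_1 from -8/7x_1x_2^2 - 2/7x_1x_2 - 4/7x_1 + 4/21x_2 - 4/21 → -2/7x_1x_2 - 4/7x_1 + 4/21x_2 - 4/21
  leading term x_1x_2: subtract (2/77x_2)·f_1 from -2/7x_1x_2 - 4/7x_1 + 4/21x_2 - 4/21 → -4/7x_1 + 4/21x_2 - 4/21
  leading term x_1: subtract (4/77)·f_1 from -4/7x_1 + 4/21x_2 - 4/21 → 4/21x_2 - 4/21
  leading term x_2: no divisor's leading term divides it; move 4/21x_2 to the remainder.
  leading term 1: no divisor's leading term divides it; move -4/21 to the remainder.
  remainder 4/21x_2 - 4/21 ≠ 0; add h_4 = 4/21x_2 - 4/21 to the basis.

The other S-polynomials (S(f_1,f_2), S(f_2,f_3), S(f_1,h_4), S(f_2,h_4), S(f_3,h_4)) all reduce to 0 modulo the current basis, so we have a Gröbner basis.
Inter-reduce: drop elements whose leading term is divisible by another's, tail-reduce, and make monic.
Reduced Gröbner basis: {x_1, x_2 - 1}.
Label its elements g_1 = x_1, g_2 = x_2 - 1.

Reduce p = -6x_1^2 - 2x_1x_2 - 2x_1 + 7x_2 - 7 modulo G:
  leading term x_1^2: subtract (-6x_1)·g_1 from -6x_1^2 - 2x_1x_2 - 2x_1 + 7x_2 - 7 → -2x_1x_2 - 2x_1 + 7x_2 - 7
  leading term x_1x_2: subtract (-2x_2)·g_1 from -2x_1x_2 - 2x_1 + 7x_2 - 7 → -2x_1 + 7x_2 - 7
  leading term x_1: subtract (-2)·g_1 from -2x_1 + 7x_2 - 7 → 7x_2 - 7
  leading term x_2: subtract (7)·g_2 from 7x_2 - 7 → 0
  normal form = 0.
Since the normal form is 0, p ∈ I.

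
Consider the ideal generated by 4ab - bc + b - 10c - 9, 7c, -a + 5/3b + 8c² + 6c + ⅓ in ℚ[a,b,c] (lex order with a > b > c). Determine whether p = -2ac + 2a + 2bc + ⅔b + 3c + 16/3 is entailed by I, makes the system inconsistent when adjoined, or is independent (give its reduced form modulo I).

Adjoining -2ac + 2a + 2bc + ⅔b + 3c + 16/3 makes the ideal the whole ring: the system is inconsistent.

First compute the reduced Gröbner basis of I by Buchberger's algorithm.
f_1 = 4ab - bc + b - 10c - 9, LT = ab.
f_2 = 7c, LT = c.
f_3 = -a + 5/3b + 8c² + 6c + ⅓, LT = a.

S(f_1,f_2): leading monomials are coprime, so the S-polynomial reduces to 0 (Buchberger's first criterion).
S(f_1,f_3): lcm = ab. S = 5/3b² + 8bc² + 23/4bc + 7/12b - 5/2c - 9/4.
  leading term b²: no divisor's leading term divides it; move 5/3b² to the remainder.
  leading term bc²: subtract (8/7bc)·f_2 from 8bc² + 23/4bc + 7/12b - 5/2c - 9/4 → 23/4bc + 7/12b - 5/2c - 9/4
  leading term bc: subtract (23/28b)·f_2 from 23/4bc + 7/12b - 5/2c - 9/4 → 7/12b - 5/2c - 9/4
  leading term b: no divisor's leading term divides it; move 7/12b to the remainder.
  leading term c: subtract (-5/14)·f_2 from -5/2c - 9/4 → -9/4
  leading term 1: no divisor's leading term divides it; move -9/4 to the remainder.
  remainder 5/3b² + 7/12b - 9/4 ≠ 0; add h_4 = 5/3b² + 7/12b - 9/4 to the basis.

S(f_2,f_3): leading monomials are coprime, so the S-polynomial reduces to 0 (Buchberger's first criterion).
S(f_1,h_4): lcm = ab². S = -7/20ab + 27/20a - ¼b²c + ¼b² - 5/2bc - 9/4b.
  leading term ab: subtract (-7/80)·f_1 from -7/20ab + 27/20a - ¼b²c + ¼b² - 5/2bc - 9/4b → 27/20a - ¼b²c + ¼b² - 207/80bc - 173/80b - ⅞c - 63/80
  leading term a: subtract (-27/20)·f_3 from 27/20a - ¼b²c + ¼b² - 207/80bc - 173/80b - ⅞c - 63/80 → -¼b²c + ¼b² - 207/80bc + 7/80b + 54/5c² + 289/40c - 27/80
  leading term b²c: subtract (-1/28b²)·f_2 from -¼b²c + ¼b² - 207/80bc + 7/80b + 54/5c² + 289/40c - 27/80 → ¼b² - 207/80bc + 7/80b + 54/5c² + 289/40c - 27/80
  leading term b²: subtract (3/20)·h_4 from ¼b² - 207/80bc + 7/80b + 54/5c² + 289/40c - 27/80 → -207/80bc + 54/5c² + 289/40c
  leading term bc: subtract (-207/560b)·f_2 from -207/80bc + 54/5c² + 289/40c → 54/5c² + 289/40c
  leading term c²: subtract (54/35c)·f_2 from 54/5c² + 289/40c → 289/40c
  leading term c: subtract (289/280)·f_2 from 289/40c → 0
  remainder 0.

S(f_2,h_4): leading monomials are coprime, so the S-polynomial reduces to 0 (Buchberger's first criterion).
S(f_3,h_4): leading monomials are coprime, so the S-polynomial reduces to 0 (Buchberger's first criterion).
Every S-polynomial of the final basis reduces to 0, so we have a Gröbner basis.
Inter-reduce: drop elements whose leading term is divisible by another's, tail-reduce, and make monic.
Reduced Gröbner basis: {a - 5/3b - ⅓, b² + 7/20b - 27/20, c}.
Label its elements g_1 = a - 5/3b - ⅓, g_2 = b² + 7/20b - 27/20, g_3 = c.

Reduce p = -2ac + 2a + 2bc + ⅔b + 3c + 16/3 modulo G:
  leading term ac: subtract (-2c)·g_1 from -2ac + 2a + 2bc + ⅔b + 3c + 16/3 → 2a - 4/3bc + ⅔b + 7/3c + 16/3
  leading term a: subtract (2)·g_1 from 2a - 4/3bc + ⅔b + 7/3c + 16/3 → -4/3bc + 4b + 7/3c + 6
  leading term bc: subtract (-4/3b)·g_3 from -4/3bc + 4b + 7/3c + 6 → 4b + 7/3c + 6
  leading term b: no divisor's leading term divides it; move 4b to the remainder.
  leading term c: subtract (7/3)·g_3 from 7/3c + 6 → 6
  leading term 1: no divisor's leading term divides it; move 6 to the remainder.
  normal form = 4b + 6.
The normal form is nonzero, so p ∉ I. Since p minus its normal form lies in I, I + (p) = I + (r) where r = 4b + 6; decide whether this ideal is the whole ring.
Run Buchberger on G together with r (pairs among the g_i already reduce to 0 since G is a Gröbner basis):
g_1 = a - 5/3b - ⅓, LT = a.
g_2 = b² + 7/20b - 27/20, LT = b².
g_3 = c, LT = c.
r = 4b + 6, LT = b.

S(g_1,g_2): leading monomials are coprime, so the S-polynomial reduces to 0 (Buchberger's first criterion).
S(g_1,g_3): leading monomials are coprime, so the S-polynomial reduces to 0 (Buchberger's first criterion).
S(g_1,r): leading monomials are coprime, so the S-polynomial reduces to 0 (Buchberger's first criterion).
S(g_2,g_3): leading monomials are coprime, so the S-polynomial reduces to 0 (Buchberger's first criterion).
S(g_2,r): lcm = b². S = -23/20b - 27/20.
  leading term b: subtract (-23/80)·r from -23/20b - 27/20 → ⅜
  leading term 1: no divisor's leading term divides it; move ⅜ to the remainder.
  remainder ⅜ ≠ 0; add m_5 = ⅜ to the basis.

S(g_3,r): leading monomials are coprime, so the S-polynomial reduces to 0 (Buchberger's first criterion).
S(g_1,m_5): leading monomials are coprime, so the S-polynomial reduces to 0 (Buchberger's first criterion).
S(g_2,m_5): leading monomials are coprime, so the S-polynomial reduces to 0 (Buchberger's first criterion).
S(g_3,m_5): leading monomials are coprime, so the S-polynomial reduces to 0 (Buchberger's first criterion).
S(r,m_5): leading monomials are coprime, so the S-polynomial reduces to 0 (Buchberger's first criterion).
Every S-polynomial of the final basis reduces to 0, so we have a Gröbner basis.
Inter-reduce: drop elements whose leading term is divisible by another's, tail-reduce, and make monic.
Reduced Gröbner basis: {1}.
The reduced Gröbner basis of I + (p) is {1}: the ideal is the whole ring, so the enlarged system has no common solution — adjoining p is inconsistent.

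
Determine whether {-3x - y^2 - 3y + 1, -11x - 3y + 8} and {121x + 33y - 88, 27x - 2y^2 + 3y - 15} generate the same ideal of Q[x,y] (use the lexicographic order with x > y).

Two ideals are equal iff their reduced Gröbner bases coincide (the reduced basis is unique for a fixed ordering).
Buchberger on the first generating set:
f_1 = -3x - y^2 - 3y + 1, LT = x.
f_2 = -11x - 3y + 8, LT = x.

S(f_1,f_2): lcm = x. S = 1/3y^2 + 8/11y + 13/33.
  leading term y^2: no divisor's leading term divides it; move 1/3y^2 to the remainder.
  leading term y: no divisor's leading term divides it; move 8/11y to the remainder.
  leading term 1: no divisor's leading term divides it; move 13/33 to the remainder.
  remainder 1/3y^2 + 8/11y + 13/33 ≠ 0; add g_3 = 1/3y^2 + 8/11y + 13/33 to the basis.

S(f_1,g_3): leading monomials are coprime, so the S-polynomial reduces to 0 (Buchberger's first criterion).
S(f_2,g_3): leading monomials are coprime, so the S-polynomial reduces to 0 (Buchberger's first criterion).
Every S-polynomial of the final basis reduces to 0, so we have a Gröbner basis.
Inter-reduce: drop elements whose leading term is divisible by another's, tail-reduce, and make monic.
Reduced Gröbner basis: {x + 3/11y - 8/11, y^2 + 24/11y + 13/11}.

Buchberger on the second generating set:
h_1 = 121x + 33y - 88, LT = x.
h_2 = 27x - 2y^2 + 3y - 15, LT = x.

S(h_1,h_2): lcm = x. S = 2/27y^2 + 16/99y - 17/99.
  leading term y^2: no divisor's leading term divides it; move 2/27y^2 to the remainder.
  leading term y: no divisor's leading term divides it; move 16/99y to the remainder.
  leading term 1: no divisor's leading term divides it; move -17/99 to the remainder.
  remainder 2/27y^2 + 16/99y - 17/99 ≠ 0; add k_3 = 2/27y^2 + 16/99y - 17/99 to the basis.

S(h_1,k_3): leading monomials are coprime, so the S-polynomial reduces to 0 (Buchberger's first criterion).
S(h_2,k_3): leading monomials are coprime, so the S-polynomial reduces to 0 (Buchberger's first criterion).
Every S-polynomial of the final basis reduces to 0, so we have a Gröbner basis.
Inter-reduce: drop elements whose leading term is divisible by another's, tail-reduce, and make monic.
Reduced Gröbner basis: {x + 3/11y - 8/11, y^2 + 24/11y - 51/22}.

The bases are distinct; the ideals are different.
The same test decides containment: I ⊆ J iff every generator of I reduces to 0 modulo a Gröbner basis of J.

No, the ideals differ.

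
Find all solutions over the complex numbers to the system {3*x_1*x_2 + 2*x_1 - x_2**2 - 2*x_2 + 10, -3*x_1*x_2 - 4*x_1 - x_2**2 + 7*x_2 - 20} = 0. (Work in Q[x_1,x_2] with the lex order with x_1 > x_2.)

{(-5, 0), (-1/4 - sqrt(55)*I/4, 3/4 - sqrt(55)*I/4), (-1/4 + sqrt(55)*I/4, 3/4 + sqrt(55)*I/4)}

Compute a lex Gröbner basis by Buchberger's algorithm.
f_1 = 3*x_1*x_2 + 2*x_1 - x_2**2 - 2*x_2 + 10, LT = x_1*x_2.
f_2 = -3*x_1*x_2 - 4*x_1 - x_2**2 + 7*x_2 - 20, LT = x_1*x_2.

S(f_1,f_2): lcm = x_1*x_2. S = -2/3*x_1 - 2/3*x_2**2 + 5/3*x_2 - 10/3.
  reduce S modulo (f_1, f_2):
  remainder -2/3*x_1 - 2/3*x_2**2 + 5/3*x_2 - 10/3 ≠ 0; add h_3 = -2/3*x_1 - 2/3*x_2**2 + 5/3*x_2 - 10/3 to the basis.

S(f_1,h_3): lcm = x_1*x_2. S = 2/3*x_1 - x_2**3 + 13/6*x_2**2 - 17/3*x_2 + 10/3.
  reduce S modulo (f_1, f_2, h_3):
  remainder -x_2**3 + 3/2*x_2**2 - 4*x_2 ≠ 0; add h_4 = -x_2**3 + 3/2*x_2**2 - 4*x_2 to the basis.

The other S-polynomials (S(f_2,h_3), S(f_1,h_4), S(f_2,h_4), S(h_3,h_4)) all reduce to 0 modulo the current basis, so we have a Gröbner basis.
Inter-reduce: drop elements whose leading term is divisible by another's, tail-reduce, and make monic.
Reduced Gröbner basis: {x_1 + x_2**2 - 5/2*x_2 + 5, x_2**3 - 3/2*x_2**2 + 4*x_2}.

Since the basis is lex-ordered, x_2**3 - 3/2*x_2**2 + 4*x_2 is univariate in x_2. Its roots are {0, 3/4 - sqrt(55)*I/4, 3/4 + sqrt(55)*I/4}. Back-substituting each root into the other basis elements fixes the other coordinates.
  x_2 = 0: the earlier basis element becomes x_1 + 5 = 0, giving x_1 = -5 — point (-5, 0).
  x_2 = 3/4 - sqrt(55)*I/4: the earlier basis element becomes x_1 + 1/4 + sqrt(55)*I/4 = 0, giving x_1 = -1/4 - sqrt(55)*I/4 — point (-1/4 - sqrt(55)*I/4, 3/4 - sqrt(55)*I/4).
  x_2 = 3/4 + sqrt(55)*I/4: the earlier basis element becomes x_1 + 1/4 - sqrt(55)*I/4 = 0, giving x_1 = -1/4 + sqrt(55)*I/4 — point (-1/4 + sqrt(55)*I/4, 3/4 + sqrt(55)*I/4).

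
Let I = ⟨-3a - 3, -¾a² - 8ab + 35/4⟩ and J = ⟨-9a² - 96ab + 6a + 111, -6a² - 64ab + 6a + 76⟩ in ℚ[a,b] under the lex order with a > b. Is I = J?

Since reduced Gröbner bases are canonical representatives of ideals under a given ordering, it suffices to compute and compare them.
Buchberger on the first generating set:
f_1 = -3a - 3, LT = a.
f_2 = -¾a² - 8ab + 35/4, LT = a².

S(f_1,f_2): lcm = a². S = -32/3ab + a + 35/3.
  leading term ab: subtract (32/9b)·f_1 from -32/3ab + a + 35/3 → a + 32/3b + 35/3
  leading term a: subtract (-⅓)·f_1 from a + 32/3b + 35/3 → 32/3b + 32/3
  leading term b: no divisor's leading term divides it; move 32/3b to the remainder.
  leading term 1: no divisor's leading term divides it; move 32/3 to the remainder.
  remainder 32/3b + 32/3 ≠ 0; add g_3 = 32/3b + 32/3 to the basis.

S(f_1,g_3): leading monomials are coprime, so the S-polynomial reduces to 0 (Buchberger's first criterion).
S(f_2,g_3): leading monomials are coprime, so the S-polynomial reduces to 0 (Buchberger's first criterion).
Every S-polynomial of the final basis reduces to 0, so we have a Gröbner basis.
Inter-reduce: drop elements whose leading term is divisible by another's, tail-reduce, and make monic.
Reduced Gröbner basis: {a + 1, b + 1}.

Buchberger on the second generating set:
h_1 = -9a² - 96ab + 6a + 111, LT = a².
h_2 = -6a² - 64ab + 6a + 76, LT = a².

S(h_1,h_2): lcm = a². S = ⅓a + ⅓.
  leading term a: no divisor's leading term divides it; move ⅓a to the remainder.
  leading term 1: no divisor's leading term divides it; move ⅓ to the remainder.
  remainder ⅓a + ⅓ ≠ 0; add k_3 = ⅓a + ⅓ to the basis.

S(h_1,k_3): lcm = a². S = 32/3ab - 5/3a - 37/3.
  leading term ab: subtract (32b)·k_3 from 32/3ab - 5/3a - 37/3 → -5/3a - 32/3b - 37/3
  leading term a: subtract (-5)·k_3 from -5/3a - 32/3b - 37/3 → -32/3b - 32/3
  leading term b: no divisor's leading term divides it; move -32/3b to the remainder.
  leading term 1: no divisor's leading term divides it; move -32/3 to the remainder.
  remainder -32/3b - 32/3 ≠ 0; add k_4 = -32/3b - 32/3 to the basis.

S(h_2,k_3): lcm = a². S = 32/3ab - 2a - 38/3.
  leading term ab: subtract (32b)·k_3 from 32/3ab - 2a - 38/3 → -2a - 32/3b - 38/3
  leading term a: subtract (-6)·k_3 from -2a - 32/3b - 38/3 → -32/3b - 32/3
  leading term b: subtract (1)·k_4 from -32/3b - 32/3 → 0
  remainder 0.

S(h_1,k_4): leading monomials are coprime, so the S-polynomial reduces to 0 (Buchberger's first criterion).
S(h_2,k_4): leading monomials are coprime, so the S-polynomial reduces to 0 (Buchberger's first criterion).
S(k_3,k_4): leading monomials are coprime, so the S-polynomial reduces to 0 (Buchberger's first criterion).
Every S-polynomial of the final basis reduces to 0, so we have a Gröbner basis.
Inter-reduce: drop elements whose leading term is divisible by another's, tail-reduce, and make monic.
Reduced Gröbner basis: {a + 1, b + 1}.

These coincide, so the ideals are equal.
The same test decides containment: I ⊆ J iff every generator of I reduces to 0 modulo a Gröbner basis of J.

Yes, the ideals are equal.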